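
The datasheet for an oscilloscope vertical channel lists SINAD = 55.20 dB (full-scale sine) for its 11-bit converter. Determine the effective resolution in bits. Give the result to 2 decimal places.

Inverting SNR = 6.02 N + 1.76: N_eff = (55.20 − 1.76)/6.02 = 8.8771.

8.88 bits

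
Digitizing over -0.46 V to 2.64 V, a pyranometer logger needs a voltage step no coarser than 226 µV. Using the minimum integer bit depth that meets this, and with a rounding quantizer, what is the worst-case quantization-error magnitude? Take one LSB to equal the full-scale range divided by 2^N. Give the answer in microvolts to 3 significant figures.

The full-scale span is 2.64 − (-0.46) = 3.1 V.
Need 2^N ≥ 3.1 V / 226 µV = 13720 → N_min = 14.
LSB = 3.1 V / 2^14 = 189.21 µV.
Half an LSB is 94.6 µV.

94.6 µV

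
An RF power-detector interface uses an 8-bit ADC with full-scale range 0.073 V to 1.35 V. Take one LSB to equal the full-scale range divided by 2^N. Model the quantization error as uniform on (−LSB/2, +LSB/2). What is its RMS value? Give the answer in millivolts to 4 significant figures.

1.440 mV

Span: 1.35 V − (0.073 V) = 1.277 V.
One LSB is 1.277 V / 256 = 4.98828 mV.
V_rms = LSB/√12 = 4.98828 mV / √12 = 1.440 mV.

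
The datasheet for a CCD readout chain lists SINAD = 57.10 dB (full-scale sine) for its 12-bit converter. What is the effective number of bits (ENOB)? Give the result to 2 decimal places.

ENOB = (SINAD − 1.76) / 6.02 = (57.10 − 1.76) / 6.02 = 55.34 / 6.02 = 9.1927.

9.19 bits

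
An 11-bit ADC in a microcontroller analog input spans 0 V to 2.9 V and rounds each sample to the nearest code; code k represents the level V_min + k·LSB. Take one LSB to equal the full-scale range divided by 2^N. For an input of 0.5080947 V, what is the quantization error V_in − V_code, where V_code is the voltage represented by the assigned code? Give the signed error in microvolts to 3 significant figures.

−255 µV

Full-scale range = 2.9 V. LSB = 2.9 V / 2^11 ≈ 1.416 mV.
(V_in − V_min)/LSB = (0.5080947 − (0)) × 2048/2.9 = 358.8200 → nearest code k = 359.
V_code = V_min + k × range/2^11 = 0 + 359 × 2.9/2048 = 0.5083496094 V.
e = 0.5080947 − (0.5083496094) = −255 µV.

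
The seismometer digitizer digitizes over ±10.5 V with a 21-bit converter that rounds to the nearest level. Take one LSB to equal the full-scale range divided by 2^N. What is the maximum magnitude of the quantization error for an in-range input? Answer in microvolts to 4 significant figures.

5.007 µV

The full-scale span is 10.5 − (-10.5) = 21 V.
LSB = 21 V ÷ 2^21 = 21/2097152 V = 10.0136 µV.
A rounding quantizer has |error| ≤ LSB/2 = 5.007 µV.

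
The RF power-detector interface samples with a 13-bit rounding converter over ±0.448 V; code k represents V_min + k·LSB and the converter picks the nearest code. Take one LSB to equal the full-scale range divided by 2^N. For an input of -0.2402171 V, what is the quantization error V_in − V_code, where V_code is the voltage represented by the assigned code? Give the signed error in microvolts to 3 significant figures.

−29.6 µV

Range = 0.448 − (-0.448) = 0.896 V. LSB = 0.896 V / 2^13 ≈ 109.4 µV.
Position in LSBs: (-0.2402171 − (-0.448)) × 8192/0.896 = 1899.7294; rounding gives k = 1900.
V_code = V_min + k × range/2^13 = -0.448 + 1900 × 0.896/8192 = -0.2401875000 V.
V_in − V_code = -0.2402171 − (-0.2401875000) = −29.6 µV.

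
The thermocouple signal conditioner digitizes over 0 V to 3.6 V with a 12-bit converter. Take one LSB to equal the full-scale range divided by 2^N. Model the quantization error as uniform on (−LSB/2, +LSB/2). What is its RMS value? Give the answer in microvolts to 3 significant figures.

Span = 3.6 V.
One LSB is 3.6 V / 4096 = 0.87891 mV.
RMS of a uniform error over width LSB is LSB/√12 = 254 µV.

254 µV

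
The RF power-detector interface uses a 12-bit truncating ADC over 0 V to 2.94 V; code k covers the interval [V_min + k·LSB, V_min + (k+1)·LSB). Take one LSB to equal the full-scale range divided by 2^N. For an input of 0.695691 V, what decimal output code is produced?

Range is 2.94 V. LSB = 2.94 V / 2^12 ≈ 0.7178 mV.
(V_in − V_min) × 2^12/range = (0.695691 − (0)) × 4096/2.94 = 969.235.
Floor → code = 969.

969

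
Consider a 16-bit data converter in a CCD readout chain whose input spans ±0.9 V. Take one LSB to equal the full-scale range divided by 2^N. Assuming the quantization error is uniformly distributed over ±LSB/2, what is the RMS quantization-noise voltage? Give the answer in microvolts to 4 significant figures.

7.929 µV

Range = 0.9 − (-0.9) = 1.8 V.
One LSB is 1.8 V / 65536 = 27.4658 µV.
V_rms = LSB/√12 = 27.4658 µV / √12 = 7.929 µV.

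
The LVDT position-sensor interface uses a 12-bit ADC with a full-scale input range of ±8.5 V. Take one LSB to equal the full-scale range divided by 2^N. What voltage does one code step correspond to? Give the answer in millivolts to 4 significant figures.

4.150 mV

The full-scale span is 8.5 − (-8.5) = 17 V.
Number of codes = 2^12 = 4096.
LSB = 17 V ÷ 2^12 = 17/4096 V = 4.150 mV.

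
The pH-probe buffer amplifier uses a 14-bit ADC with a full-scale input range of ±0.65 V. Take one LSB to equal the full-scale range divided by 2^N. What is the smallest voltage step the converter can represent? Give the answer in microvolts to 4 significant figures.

The full-scale span is 0.65 − (-0.65) = 1.3 V.
Number of codes = 2^14 = 16384.
LSB = 1.3 V / 2^14 = 79.35 µV.

79.35 µV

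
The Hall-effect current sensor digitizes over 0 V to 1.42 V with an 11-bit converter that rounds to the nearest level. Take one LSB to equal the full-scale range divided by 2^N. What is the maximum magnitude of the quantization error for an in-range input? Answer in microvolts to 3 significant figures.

347 µV

V_FS = 1.42 V.
Step size = 1.42/2048 V = 0.69336 mV.
A rounding quantizer has |error| ≤ LSB/2 = 347 µV.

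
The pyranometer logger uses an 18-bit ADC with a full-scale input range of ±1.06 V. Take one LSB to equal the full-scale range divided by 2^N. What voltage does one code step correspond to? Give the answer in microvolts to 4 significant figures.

8.087 µV

Full-scale range = 1.06 V − (-1.06 V) = 2.12 V.
Number of codes = 2^18 = 262144.
LSB = 2.12 V / 2^18 = 8.087 µV.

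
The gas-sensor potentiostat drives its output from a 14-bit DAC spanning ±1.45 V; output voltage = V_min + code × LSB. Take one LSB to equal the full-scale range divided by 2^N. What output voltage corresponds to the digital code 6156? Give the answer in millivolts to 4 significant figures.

Span: 1.45 V − (-1.45 V) = 2.9 V. LSB = 2.9 V / 2^14.
Output = V_min + (6156/16384) × range = -1.45 + 0.375732 × 2.9 V
      = -1.45 V + 1.08962 V = -0.360376 V.

-360.4 mV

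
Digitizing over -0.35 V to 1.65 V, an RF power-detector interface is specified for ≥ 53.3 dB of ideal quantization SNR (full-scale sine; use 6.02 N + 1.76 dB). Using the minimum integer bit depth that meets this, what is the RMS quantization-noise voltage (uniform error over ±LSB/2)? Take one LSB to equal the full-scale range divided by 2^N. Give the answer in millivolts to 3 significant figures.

1.13 mV

The full-scale span is 1.65 − (-0.35) = 2 V.
N ≥ (53.3 − 1.76)/6.02 = 8.561 → N_min = 9.
LSB = 2 V / 2^9 = 3.9063 mV.
V_rms = LSB/√12 = 1.13 mV.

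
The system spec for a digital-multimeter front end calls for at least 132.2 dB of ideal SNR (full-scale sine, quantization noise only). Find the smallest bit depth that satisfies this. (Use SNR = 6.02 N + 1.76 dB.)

Required N = ⌈(132.2 − 1.76)/6.02⌉ = ⌈21.668⌉ = 22.

22 bits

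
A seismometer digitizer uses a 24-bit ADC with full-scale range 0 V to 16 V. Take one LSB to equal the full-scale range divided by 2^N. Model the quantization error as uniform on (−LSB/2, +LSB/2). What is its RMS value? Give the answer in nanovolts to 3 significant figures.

V_FS = 16 V.
One LSB is 16 V / 16777216 = 0.95367 µV.
RMS of a uniform error over width LSB is LSB/√12 = 275 nV.

275 nV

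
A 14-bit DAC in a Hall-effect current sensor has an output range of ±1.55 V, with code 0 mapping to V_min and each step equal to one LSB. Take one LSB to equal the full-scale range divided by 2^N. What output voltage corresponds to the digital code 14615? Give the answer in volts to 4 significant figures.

Range = 1.55 − (-1.55) = 3.1 V. LSB = 3.1 V / 2^14.
V_out = V_min + code × LSB = -1.55 V + 14615 × 3.1 V / 16384
      = -1.55 V + 2.76529 V = 1.21529 V.

1.215 V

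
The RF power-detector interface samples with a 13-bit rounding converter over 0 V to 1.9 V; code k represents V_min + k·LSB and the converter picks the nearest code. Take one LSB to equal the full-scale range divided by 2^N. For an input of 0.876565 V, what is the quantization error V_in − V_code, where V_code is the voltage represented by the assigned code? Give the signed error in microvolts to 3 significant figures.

V_FS = 1.9 V. LSB = 1.9 V / 2^13 ≈ 231.9 µV.
Position in LSBs: (0.876565 − (0)) × 8192/1.9 = 3779.3792; rounding gives k = 3779.
V_code = 0 + (3779/8192) × 1.9 = 0.8764770508 V.
V_in − V_code = 0.876565 − (0.8764770508) = +87.9 µV.

+87.9 µV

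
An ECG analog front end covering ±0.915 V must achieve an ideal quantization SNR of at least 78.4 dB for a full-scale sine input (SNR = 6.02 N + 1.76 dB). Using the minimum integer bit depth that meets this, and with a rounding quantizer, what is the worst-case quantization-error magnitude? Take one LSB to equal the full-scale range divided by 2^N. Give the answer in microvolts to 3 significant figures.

112 µV

The full-scale span is 0.915 − (-0.915) = 1.83 V.
Solving 6.02 N ≥ 78.4 − 1.76: N ≥ 12.731. Round up → N = 13.
Step size = 1.83/8192 V = 223.39 µV.
Max error for round-to-nearest is LSB/2 = 112 µV.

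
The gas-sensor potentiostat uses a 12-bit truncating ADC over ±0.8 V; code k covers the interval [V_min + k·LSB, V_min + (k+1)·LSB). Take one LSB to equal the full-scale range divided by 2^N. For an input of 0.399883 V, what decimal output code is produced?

3071

Full-scale range = 0.8 V − (-0.8 V) = 1.6 V. LSB = 1.6 V / 2^12 ≈ 390.6 µV.
code = ⌊(V_in − V_min)/LSB⌋ = ⌊(V_in − V_min) × 2^12 / range⌋
     = ⌊(0.399883 − (-0.8)) × 4096 / 1.6⌋ = ⌊1.199883 × 4096/1.6⌋
     = ⌊3071.700⌋ = 3071.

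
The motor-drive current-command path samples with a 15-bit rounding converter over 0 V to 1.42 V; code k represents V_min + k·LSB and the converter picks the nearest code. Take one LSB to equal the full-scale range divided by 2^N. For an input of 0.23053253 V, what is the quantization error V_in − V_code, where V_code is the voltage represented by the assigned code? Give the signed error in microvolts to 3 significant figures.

Span = 1.42 V. LSB = 1.42 V / 2^15 ≈ 43.33 µV.
Position in LSBs: (0.23053253 − (0)) × 32768/1.42 = 5319.7817; rounding gives k = 5320.
Reconstructed level: 0 + 5320 × 1.42/32768 V = 0.23054199219 V.
V_in − V_code = 0.23053253 − (0.23054199219) = −9.46 µV.

−9.46 µV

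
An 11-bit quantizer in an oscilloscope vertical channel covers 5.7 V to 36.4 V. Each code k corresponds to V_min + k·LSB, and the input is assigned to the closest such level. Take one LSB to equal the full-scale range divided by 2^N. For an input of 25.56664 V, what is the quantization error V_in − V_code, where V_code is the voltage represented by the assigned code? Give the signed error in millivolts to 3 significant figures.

+4.58 mV

Range = 36.4 − (5.7) = 30.7 V. LSB = 30.7 V / 2^11 ≈ 14.99 mV.
Position in LSBs: (25.56664 − (5.7)) × 2048/30.7 = 1325.3055; rounding gives k = 1325.
Reconstructed level: 5.7 + 1325 × 30.7/2048 V = 25.56206055 V.
V_in − V_code = 25.56664 − (25.56206055) = +4.58 mV.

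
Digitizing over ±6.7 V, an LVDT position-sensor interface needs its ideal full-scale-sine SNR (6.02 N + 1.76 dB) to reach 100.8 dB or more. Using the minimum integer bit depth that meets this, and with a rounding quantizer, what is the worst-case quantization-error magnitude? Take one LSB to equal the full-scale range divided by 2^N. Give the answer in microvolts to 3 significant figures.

51.1 µV

The full-scale span is 6.7 − (-6.7) = 13.4 V.
Required N = ⌈(100.8 − 1.76)/6.02⌉ = ⌈16.452⌉ = 17.
One LSB is 13.4 V / 131072 = 102.23 µV.
Half an LSB is 51.1 µV.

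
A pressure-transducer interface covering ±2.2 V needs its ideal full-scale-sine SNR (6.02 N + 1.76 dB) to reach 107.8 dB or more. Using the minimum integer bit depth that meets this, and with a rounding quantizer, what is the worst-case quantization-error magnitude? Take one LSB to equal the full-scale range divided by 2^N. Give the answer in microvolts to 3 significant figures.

8.39 µV

Span: 2.2 V − (-2.2 V) = 4.4 V.
Required N = ⌈(107.8 − 1.76)/6.02⌉ = ⌈17.615⌉ = 18.
One LSB is 4.4 V / 262144 = 16.785 µV.
Half an LSB is 8.39 µV.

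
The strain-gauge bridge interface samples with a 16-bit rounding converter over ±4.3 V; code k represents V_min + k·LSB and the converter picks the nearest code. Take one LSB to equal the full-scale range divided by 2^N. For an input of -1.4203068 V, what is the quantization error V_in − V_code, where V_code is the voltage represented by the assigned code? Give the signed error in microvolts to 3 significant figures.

Range = 4.3 − (-4.3) = 8.6 V. LSB = 8.6 V / 2^16 ≈ 131.2 µV.
(V_in − V_min)/LSB = (-1.4203068 − (-4.3)) × 65536/8.6 = 21944.6016 → nearest code k = 21945.
V_code = -4.3 + (21945/65536) × 8.6 = -1.4202545166 V.
V_in − V_code = -1.4203068 − (-1.4202545166) = −52.3 µV.

−52.3 µV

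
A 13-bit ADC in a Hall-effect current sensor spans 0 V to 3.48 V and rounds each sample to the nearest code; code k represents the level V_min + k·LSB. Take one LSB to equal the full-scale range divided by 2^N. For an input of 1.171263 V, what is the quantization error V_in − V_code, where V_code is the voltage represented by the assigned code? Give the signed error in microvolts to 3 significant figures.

+76.5 µV

Full-scale range = 3.48 V. LSB = 3.48 V / 2^13 ≈ 424.8 µV.
(1.171263 − (0)) / LSB = 1.171263 × 8192/3.48 = 2757.1800. Nearest integer: k = 2757.
V_code = 0 + (2757/8192) × 3.48 = 1.171186523 V.
e = 1.171263 − (1.171186523) = +76.5 µV.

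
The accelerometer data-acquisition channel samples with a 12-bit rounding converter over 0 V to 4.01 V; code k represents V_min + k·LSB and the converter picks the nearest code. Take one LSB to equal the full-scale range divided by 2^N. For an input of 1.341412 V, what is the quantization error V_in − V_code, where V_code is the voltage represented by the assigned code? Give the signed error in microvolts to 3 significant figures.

Full-scale range = 4.01 V. LSB = 4.01 V / 2^12 ≈ 0.9790 mV.
Position in LSBs: (1.341412 − (0)) × 4096/4.01 = 1370.1804; rounding gives k = 1370.
V_code = V_min + k × range/2^12 = 0 + 1370 × 4.01/4096 = 1.341235352 V.
e = 1.341412 − (1.341235352) = +177 µV.

+177 µV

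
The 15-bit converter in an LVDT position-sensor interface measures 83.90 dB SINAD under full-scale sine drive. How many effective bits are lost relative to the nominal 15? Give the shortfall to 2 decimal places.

Effective bits = (83.90 − 1.76)/6.02 = 13.6445.
15 − 13.6445 = 1.36 bits below nominal.

1.36 bits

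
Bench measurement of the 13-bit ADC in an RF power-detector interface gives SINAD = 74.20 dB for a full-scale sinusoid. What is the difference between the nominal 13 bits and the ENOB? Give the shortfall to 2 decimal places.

Effective bits = (74.20 − 1.76)/6.02 = 12.0332.
Shortfall = 13 − 12.0332 = 0.9668 bits.

0.97 bits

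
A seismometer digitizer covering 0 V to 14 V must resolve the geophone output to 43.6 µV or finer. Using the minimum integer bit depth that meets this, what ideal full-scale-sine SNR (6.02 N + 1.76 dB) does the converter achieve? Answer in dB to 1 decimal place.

116.1 dB

Full-scale range = 14 V.
14 V / 43.6 µV = 321100. Since 2^18 = 262144 and 2^19 = 524288, N = 19.
Ideal SNR at N = 19: 6.02·19 + 1.76 = 116.1 dB.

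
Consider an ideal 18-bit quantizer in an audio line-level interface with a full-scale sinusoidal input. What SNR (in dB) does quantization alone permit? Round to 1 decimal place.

110.1 dB

Ideal quantization SNR: 6.02 × 18 + 1.76 dB = 110.1 dB.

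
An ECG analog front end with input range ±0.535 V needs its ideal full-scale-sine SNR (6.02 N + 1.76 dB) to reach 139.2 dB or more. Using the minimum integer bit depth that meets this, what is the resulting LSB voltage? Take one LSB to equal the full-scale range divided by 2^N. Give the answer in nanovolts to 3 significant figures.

Full-scale range = 0.535 V − (-0.535 V) = 1.07 V.
Required N = ⌈(139.2 − 1.76)/6.02⌉ = ⌈22.831⌉ = 23.
One LSB is 1.07 V / 8388608 = 128 nV.

128 nV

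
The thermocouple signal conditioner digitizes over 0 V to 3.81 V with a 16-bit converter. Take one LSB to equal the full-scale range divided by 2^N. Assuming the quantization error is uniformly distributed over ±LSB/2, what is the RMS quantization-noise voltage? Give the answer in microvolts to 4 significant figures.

16.78 µV

Range is 3.81 V.
One LSB is 3.81 V / 65536 = 58.1360 µV.
V_rms = LSB/√12 = 58.1360 µV / √12 = 16.78 µV.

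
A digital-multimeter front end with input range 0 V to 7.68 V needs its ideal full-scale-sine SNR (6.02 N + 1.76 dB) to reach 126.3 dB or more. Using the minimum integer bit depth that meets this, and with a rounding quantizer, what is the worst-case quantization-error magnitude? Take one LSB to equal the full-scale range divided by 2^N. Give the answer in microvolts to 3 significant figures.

V_FS = 7.68 V.
6.02 N + 1.76 ≥ 126.3 gives N ≥ 20.688, so the minimum integer is 21.
Step size = 7.68/2097152 V = 3.6621 µV.
Max error for round-to-nearest is LSB/2 = 1.83 µV.

1.83 µV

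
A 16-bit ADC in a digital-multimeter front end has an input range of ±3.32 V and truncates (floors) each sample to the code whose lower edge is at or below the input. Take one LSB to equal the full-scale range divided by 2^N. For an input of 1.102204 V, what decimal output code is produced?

Range = 3.32 − (-3.32) = 6.64 V. LSB = 6.64 V / 2^16 ≈ 101.3 µV.
(V_in − V_min) × 2^16/range = (1.102204 − (-3.32)) × 65536/6.64 = 43646.621.
Floor → code = 43646.

43646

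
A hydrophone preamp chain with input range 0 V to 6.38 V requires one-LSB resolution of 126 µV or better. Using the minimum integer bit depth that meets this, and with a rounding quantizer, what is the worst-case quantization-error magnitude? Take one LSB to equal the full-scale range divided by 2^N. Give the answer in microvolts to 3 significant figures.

V_FS = 6.38 V.
Need 2^N ≥ 6.38 V / 126 µV = 50630 → N_min = 16.
LSB = 6.38 V / 2^16 = 97.351 µV.
|e|_max = LSB/2 = 48.7 µV.

48.7 µV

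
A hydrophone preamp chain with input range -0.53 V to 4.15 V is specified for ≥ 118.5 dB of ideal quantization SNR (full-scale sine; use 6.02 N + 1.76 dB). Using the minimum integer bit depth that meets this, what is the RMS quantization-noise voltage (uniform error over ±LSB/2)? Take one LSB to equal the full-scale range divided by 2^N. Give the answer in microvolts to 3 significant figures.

1.29 µV

The full-scale span is 4.15 − (-0.53) = 4.68 V.
Solving 6.02 N ≥ 118.5 − 1.76: N ≥ 19.392. Round up → N = 20.
One LSB is 4.68 V / 1048576 = 4.4632 µV.
RMS noise = LSB/√12 = 1.29 µV.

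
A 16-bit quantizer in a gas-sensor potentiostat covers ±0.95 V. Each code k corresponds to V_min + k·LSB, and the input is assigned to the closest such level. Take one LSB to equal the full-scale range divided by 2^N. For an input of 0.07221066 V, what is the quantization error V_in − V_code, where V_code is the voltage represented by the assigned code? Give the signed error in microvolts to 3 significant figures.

Range = 0.95 − (-0.95) = 1.9 V. LSB = 1.9 V / 2^16 ≈ 28.99 µV.
(0.07221066 − (-0.95)) / LSB = 1.02221066 × 65536/1.9 = 35258.7357. Nearest integer: k = 35259.
V_code = -0.95 + (35259/65536) × 1.9 = 0.072218322754 V.
e = 0.07221066 − (0.072218322754) = −7.66 µV.

−7.66 µV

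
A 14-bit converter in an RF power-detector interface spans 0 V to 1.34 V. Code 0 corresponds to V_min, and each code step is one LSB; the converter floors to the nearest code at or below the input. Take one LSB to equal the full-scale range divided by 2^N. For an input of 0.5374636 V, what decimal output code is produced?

Full-scale range = 1.34 V. LSB = 1.34 V / 2^14 ≈ 81.79 µV.
code = ⌊(V_in − V_min)/LSB⌋ = ⌊(V_in − V_min) × 2^14 / range⌋
     = ⌊(0.5374636 − (0)) × 16384 / 1.34⌋ = ⌊0.5374636 × 16384/1.34⌋
     = ⌊6571.495⌋ = 6571.

6571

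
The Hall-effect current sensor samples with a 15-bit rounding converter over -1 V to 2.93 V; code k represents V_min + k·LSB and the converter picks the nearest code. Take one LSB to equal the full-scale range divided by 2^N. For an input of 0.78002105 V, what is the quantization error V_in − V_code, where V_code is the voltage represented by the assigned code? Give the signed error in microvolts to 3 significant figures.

−40.6 µV

Range = 2.93 − (-1) = 3.93 V. LSB = 3.93 V / 2^15 ≈ 119.9 µV.
(0.78002105 − (-1)) / LSB = 1.78002105 × 32768/3.93 = 14841.6615. Nearest integer: k = 14842.
V_code = V_min + k × range/2^15 = -1 + 14842 × 3.93/32768 = 0.78006164551 V.
Error = V_in − V_code = 0.78002105 − (0.78006164551) = −40.6 µV.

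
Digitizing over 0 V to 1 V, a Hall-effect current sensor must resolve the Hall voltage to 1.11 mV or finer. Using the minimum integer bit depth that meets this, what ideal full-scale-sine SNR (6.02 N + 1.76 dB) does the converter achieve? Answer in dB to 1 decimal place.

62.0 dB

Range is 1 V.
Levels needed ≥ 1/1.11 mV = 900.9. 2^10 = 1024 suffices, so N_min = 10.
Ideal SNR at N = 10: 6.02·10 + 1.76 = 62.0 dB.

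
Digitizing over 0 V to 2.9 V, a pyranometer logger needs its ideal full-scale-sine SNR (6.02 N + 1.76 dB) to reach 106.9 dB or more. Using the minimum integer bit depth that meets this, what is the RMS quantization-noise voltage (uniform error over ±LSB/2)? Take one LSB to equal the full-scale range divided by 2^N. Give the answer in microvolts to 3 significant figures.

V_FS = 2.9 V.
N ≥ (106.9 − 1.76)/6.02 = 17.465 → N_min = 18.
Step size = 2.9/262144 V = 11.063 µV.
σ_q = LSB/√12 = 11.063 µV/3.4641 = 3.19 µV.

3.19 µV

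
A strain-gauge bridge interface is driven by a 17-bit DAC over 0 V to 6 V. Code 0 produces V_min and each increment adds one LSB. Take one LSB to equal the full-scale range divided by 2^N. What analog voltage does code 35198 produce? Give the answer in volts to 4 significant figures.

1.611 V

Full-scale range = 6 V. LSB = 6 V / 2^17.
V_out = V_min + code × LSB = 0 V + 35198 × 6 V / 131072
      = 0 + 1.61124 = 1.61124 V.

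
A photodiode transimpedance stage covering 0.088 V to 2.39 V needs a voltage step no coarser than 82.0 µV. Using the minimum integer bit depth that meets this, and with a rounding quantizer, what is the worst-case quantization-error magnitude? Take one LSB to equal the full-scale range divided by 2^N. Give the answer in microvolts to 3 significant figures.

35.1 µV

Full-scale range = 2.39 V − (0.088 V) = 2.302 V.
Levels needed ≥ 2.302/82.0 µV = 28070. 2^15 = 32768 suffices, so N_min = 15.
LSB = 2.302 V / 2^15 = 70.251 µV.
Half an LSB is 35.1 µV.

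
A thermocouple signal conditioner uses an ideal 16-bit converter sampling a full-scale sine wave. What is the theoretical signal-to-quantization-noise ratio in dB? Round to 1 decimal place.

98.1 dB

SNR = 6.02·16 + 1.76 = 98.08 dB.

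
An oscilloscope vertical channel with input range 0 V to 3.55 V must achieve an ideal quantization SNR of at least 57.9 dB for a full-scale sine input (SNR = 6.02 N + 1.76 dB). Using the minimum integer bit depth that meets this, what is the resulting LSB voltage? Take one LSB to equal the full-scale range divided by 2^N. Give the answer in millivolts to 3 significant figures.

Full-scale range = 3.55 V.
Required N = ⌈(57.9 − 1.76)/6.02⌉ = ⌈9.326⌉ = 10.
Step size = 3.55/1024 V = 3.47 mV.

3.47 mV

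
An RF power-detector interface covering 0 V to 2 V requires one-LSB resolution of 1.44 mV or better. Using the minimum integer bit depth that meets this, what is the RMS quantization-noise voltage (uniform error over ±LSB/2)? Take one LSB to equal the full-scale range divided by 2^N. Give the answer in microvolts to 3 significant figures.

V_FS = 2 V.
Levels needed ≥ 2/1.44 mV = 1389. 2^11 = 2048 suffices, so N_min = 11.
LSB = 2 V ÷ 2^11 = 2/2048 V = 0.97656 mV.
V_rms = LSB/√12 = 282 µV.

282 µV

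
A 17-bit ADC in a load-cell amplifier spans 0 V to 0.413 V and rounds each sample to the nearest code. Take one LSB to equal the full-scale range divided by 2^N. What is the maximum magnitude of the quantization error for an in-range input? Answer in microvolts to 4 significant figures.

1.575 µV

Span = 0.413 V.
Step size = 0.413/131072 V = 3.15094 µV.
Worst-case error for round-to-nearest is half an LSB: 1.575 µV.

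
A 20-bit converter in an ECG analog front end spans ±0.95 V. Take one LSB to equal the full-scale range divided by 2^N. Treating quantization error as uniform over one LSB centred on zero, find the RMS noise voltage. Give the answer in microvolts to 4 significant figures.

The full-scale span is 0.95 − (-0.95) = 1.9 V.
Step size = 1.9/1048576 V = 1.81198 µV.
σ_q = LSB/√12 = 1.81198 µV/3.4641 = 0.5231 µV.

0.5231 µV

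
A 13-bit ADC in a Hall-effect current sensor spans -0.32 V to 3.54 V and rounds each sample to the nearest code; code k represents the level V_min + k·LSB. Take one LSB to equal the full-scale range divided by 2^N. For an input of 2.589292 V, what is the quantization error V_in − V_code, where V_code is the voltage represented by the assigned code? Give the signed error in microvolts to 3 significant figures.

+156 µV

Span: 3.54 V − (-0.32 V) = 3.86 V. LSB = 3.86 V / 2^13 ≈ 471.2 µV.
(2.589292 − (-0.32)) / LSB = 2.909292 × 8192/3.86 = 6174.3316. Nearest integer: k = 6174.
V_code = -0.32 + (6174/8192) × 3.86 = 2.589135742 V.
Error = V_in − V_code = 2.589292 − (2.589135742) = +156 µV.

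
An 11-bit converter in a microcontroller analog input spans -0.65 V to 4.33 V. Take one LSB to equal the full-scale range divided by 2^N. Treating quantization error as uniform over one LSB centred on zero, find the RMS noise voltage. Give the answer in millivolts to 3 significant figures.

0.702 mV

Span: 4.33 V − (-0.65 V) = 4.98 V.
LSB = 4.98 V ÷ 2^11 = 4.98/2048 V = 2.4316 mV.
For a uniform distribution on [−LSB/2, +LSB/2], V_rms = LSB/√12 = 2.4316 mV/3.4641 = 0.702 mV.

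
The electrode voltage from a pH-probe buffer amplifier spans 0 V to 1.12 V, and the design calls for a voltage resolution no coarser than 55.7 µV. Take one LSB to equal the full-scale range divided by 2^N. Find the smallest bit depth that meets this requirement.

15 bits

V_FS = 1.12 V.
Required number of levels: 1.12/55.7 µV = 20108; smallest N with 2^N ≥ that is 15.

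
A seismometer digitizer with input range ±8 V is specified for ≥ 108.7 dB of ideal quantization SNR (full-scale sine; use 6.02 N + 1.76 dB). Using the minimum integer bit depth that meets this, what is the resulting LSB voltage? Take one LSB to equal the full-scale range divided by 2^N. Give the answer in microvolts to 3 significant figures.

The full-scale span is 8 − (-8) = 16 V.
N ≥ (108.7 − 1.76)/6.02 = 17.764 → N_min = 18.
LSB = 16 V / 2^18 = 61.0 µV.

61.0 µV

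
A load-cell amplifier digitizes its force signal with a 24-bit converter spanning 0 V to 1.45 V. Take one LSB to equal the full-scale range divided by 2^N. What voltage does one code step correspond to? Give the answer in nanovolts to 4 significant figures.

86.43 nV

Full-scale range = 1.45 V.
Number of codes = 2^24 = 16777216.
Step size = 1.45/16777216 V = 86.43 nV.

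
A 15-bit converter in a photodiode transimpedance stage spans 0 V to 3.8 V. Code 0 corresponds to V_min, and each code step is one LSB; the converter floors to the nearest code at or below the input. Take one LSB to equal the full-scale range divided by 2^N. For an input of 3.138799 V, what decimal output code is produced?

Range is 3.8 V. LSB = 3.8 V / 2^15 ≈ 116.0 µV.
V_in − V_min = 3.138799 − (0) = 3.138799 V.
Divide by LSB: 3.138799 × 32768/3.8 = 27066.3594.
Truncating gives code 27066.

27066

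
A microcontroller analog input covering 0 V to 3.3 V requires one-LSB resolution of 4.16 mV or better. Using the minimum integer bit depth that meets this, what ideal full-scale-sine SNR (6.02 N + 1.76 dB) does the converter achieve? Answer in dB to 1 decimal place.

62.0 dB

Span = 3.3 V.
3.3 V / 4.16 mV = 793.3. Since 2^9 = 512 and 2^10 = 1024, N = 10.
SNR = 6.02 × 10 + 1.76 = 61.96 dB.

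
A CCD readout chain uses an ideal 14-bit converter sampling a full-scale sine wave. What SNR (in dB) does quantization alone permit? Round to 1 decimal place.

6.02(14) + 1.76 = 84.28 + 1.76 = 86.04 dB.

86.0 dB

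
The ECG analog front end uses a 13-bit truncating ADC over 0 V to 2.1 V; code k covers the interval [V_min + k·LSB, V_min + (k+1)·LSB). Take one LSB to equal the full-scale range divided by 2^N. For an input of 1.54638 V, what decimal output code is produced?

Span = 2.1 V. LSB = 2.1 V / 2^13 ≈ 256.3 µV.
V_in − V_min = 1.54638 − (0) = 1.54638 V.
Divide by LSB: 1.54638 × 8192/2.1 = 6032.3547.
Truncating gives code 6032.

6032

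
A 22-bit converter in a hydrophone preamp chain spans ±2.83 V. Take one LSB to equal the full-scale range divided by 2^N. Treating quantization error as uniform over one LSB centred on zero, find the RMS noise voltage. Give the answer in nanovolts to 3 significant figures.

390 nV

The full-scale span is 2.83 − (-2.83) = 5.66 V.
Step size = 5.66/4194304 V = 1.3494 µV.
V_rms = LSB/√12 = 1.3494 µV / √12 = 390 nV.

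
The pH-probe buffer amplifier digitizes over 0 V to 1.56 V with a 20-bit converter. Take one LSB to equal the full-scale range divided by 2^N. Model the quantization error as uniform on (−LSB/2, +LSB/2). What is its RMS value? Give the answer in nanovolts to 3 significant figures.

V_FS = 1.56 V.
One LSB is 1.56 V / 1048576 = 1.4877 µV.
RMS of a uniform error over width LSB is LSB/√12 = 429 nV.

429 nV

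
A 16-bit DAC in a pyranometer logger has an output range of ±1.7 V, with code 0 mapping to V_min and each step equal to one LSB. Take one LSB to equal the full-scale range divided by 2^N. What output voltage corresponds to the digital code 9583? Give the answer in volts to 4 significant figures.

Full-scale range = 1.7 V − (-1.7 V) = 3.4 V. LSB = 3.4 V / 2^16.
Output = V_min + (9583/65536) × range = -1.7 + 0.146225 × 3.4 V
      = -1.7 + 0.497165 = -1.20284 V.

-1.203 V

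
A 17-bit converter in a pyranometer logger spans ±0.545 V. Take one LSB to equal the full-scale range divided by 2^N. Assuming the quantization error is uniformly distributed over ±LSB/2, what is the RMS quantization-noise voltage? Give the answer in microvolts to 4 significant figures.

2.401 µV

The full-scale span is 0.545 − (-0.545) = 1.09 V.
One LSB is 1.09 V / 131072 = 8.31604 µV.
V_rms = LSB/√12 = 8.31604 µV / √12 = 2.401 µV.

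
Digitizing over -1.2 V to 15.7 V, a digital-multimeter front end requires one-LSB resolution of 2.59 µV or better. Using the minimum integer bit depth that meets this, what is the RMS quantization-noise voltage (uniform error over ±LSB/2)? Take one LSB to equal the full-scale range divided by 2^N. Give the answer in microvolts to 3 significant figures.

0.582 µV

Full-scale range = 15.7 V − (-1.2 V) = 16.9 V.
16.9 V / 2.59 µV = 6.525e6. Since 2^22 = 4194304 and 2^23 = 8388608, N = 23.
One LSB is 16.9 V / 8388608 = 2.0146 µV.
V_rms = LSB/√12 = 0.582 µV.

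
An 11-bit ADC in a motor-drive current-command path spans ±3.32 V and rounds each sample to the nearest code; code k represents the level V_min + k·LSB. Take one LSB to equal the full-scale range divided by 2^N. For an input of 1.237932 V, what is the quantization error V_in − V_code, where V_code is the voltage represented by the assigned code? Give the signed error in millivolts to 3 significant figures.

Full-scale range = 3.32 V − (-3.32 V) = 6.64 V. LSB = 6.64 V / 2^11 ≈ 3.242 mV.
Position in LSBs: (1.237932 − (-3.32)) × 2048/6.64 = 1405.8200; rounding gives k = 1406.
V_code = -3.32 + (1406/2048) × 6.64 = 1.238515625 V.
Error = V_in − V_code = 1.237932 − (1.238515625) = −0.584 mV.

−0.584 mV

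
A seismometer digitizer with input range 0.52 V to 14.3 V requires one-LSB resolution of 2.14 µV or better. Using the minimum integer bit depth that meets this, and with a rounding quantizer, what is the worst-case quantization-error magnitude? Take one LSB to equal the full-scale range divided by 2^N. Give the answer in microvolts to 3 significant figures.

Span: 14.3 V − (0.52 V) = 13.78 V.
13.78 V / 2.14 µV = 6.439e6. Since 2^22 = 4194304 and 2^23 = 8388608, N = 23.
LSB = 13.78 V / 2^23 = 1.6427 µV.
Half an LSB is 0.821 µV.

0.821 µV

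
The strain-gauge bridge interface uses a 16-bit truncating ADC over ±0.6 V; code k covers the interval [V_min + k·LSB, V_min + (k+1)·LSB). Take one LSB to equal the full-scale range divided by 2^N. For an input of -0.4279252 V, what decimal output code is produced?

Span: 0.6 V − (-0.6 V) = 1.2 V. LSB = 1.2 V / 2^16 ≈ 18.31 µV.
V_in − V_min = -0.4279252 − (-0.6) = 0.1720748 V.
Divide by LSB: 0.1720748 × 65536/1.2 = 9397.5784.
Truncating gives code 9397.

9397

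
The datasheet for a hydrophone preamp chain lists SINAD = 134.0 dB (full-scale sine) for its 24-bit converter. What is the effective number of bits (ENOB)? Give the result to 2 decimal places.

(134.0 − 1.76) / 6.02 = 132.24/6.02 = 21.9668 effective bits.

21.97 bits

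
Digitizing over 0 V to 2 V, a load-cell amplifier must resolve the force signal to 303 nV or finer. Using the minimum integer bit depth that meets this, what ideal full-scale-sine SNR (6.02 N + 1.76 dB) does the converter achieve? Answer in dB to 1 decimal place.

Range is 2 V.
2 V / 303 nV = 6.601e6. Since 2^22 = 4194304 and 2^23 = 8388608, N = 23.
Ideal SNR at N = 23: 6.02·23 + 1.76 = 140.2 dB.

140.2 dB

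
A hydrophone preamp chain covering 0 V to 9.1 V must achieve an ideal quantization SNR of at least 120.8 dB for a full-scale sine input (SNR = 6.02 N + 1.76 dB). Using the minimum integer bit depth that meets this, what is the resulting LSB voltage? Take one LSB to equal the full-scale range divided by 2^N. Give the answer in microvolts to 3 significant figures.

V_FS = 9.1 V.
6.02 N + 1.76 ≥ 120.8 gives N ≥ 19.774, so the minimum integer is 20.
LSB = 9.1 V / 2^20 = 8.68 µV.

8.68 µV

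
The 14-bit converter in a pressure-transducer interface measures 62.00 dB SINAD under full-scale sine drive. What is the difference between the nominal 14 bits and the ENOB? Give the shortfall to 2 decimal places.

3.99 bits

ENOB = (SINAD − 1.76)/6.02 = (62.00 − 1.76)/6.02 = 10.0066 bits.
Lost resolution: 14 − 10.0066 = 3.9934 bits.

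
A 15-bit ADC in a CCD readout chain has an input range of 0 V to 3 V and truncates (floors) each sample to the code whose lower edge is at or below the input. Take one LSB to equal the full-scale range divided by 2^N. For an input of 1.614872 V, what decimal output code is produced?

V_FS = 3 V. LSB = 3 V / 2^15 ≈ 91.55 µV.
code = ⌊(V_in − V_min)/LSB⌋ = ⌊(V_in − V_min) × 2^15 / range⌋
     = ⌊(1.614872 − (0)) × 32768 / 3⌋ = ⌊1.614872 × 32768/3⌋
     = ⌊17638.709⌋ = 17638.

17638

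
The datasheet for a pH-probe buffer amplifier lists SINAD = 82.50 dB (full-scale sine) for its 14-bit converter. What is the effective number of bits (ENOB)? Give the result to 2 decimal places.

Inverting SNR = 6.02 N + 1.76: N_eff = (82.50 − 1.76)/6.02 = 13.4120.

13.41 bits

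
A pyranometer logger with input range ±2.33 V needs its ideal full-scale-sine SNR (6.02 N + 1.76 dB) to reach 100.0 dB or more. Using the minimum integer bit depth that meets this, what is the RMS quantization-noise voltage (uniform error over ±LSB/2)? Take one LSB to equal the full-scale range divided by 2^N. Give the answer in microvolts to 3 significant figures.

Full-scale range = 2.33 V − (-2.33 V) = 4.66 V.
Solving 6.02 N ≥ 100.0 − 1.76: N ≥ 16.319. Round up → N = 17.
Step size = 4.66/131072 V = 35.553 µV.
σ_q = LSB/√12 = 35.553 µV/3.4641 = 10.3 µV.

10.3 µV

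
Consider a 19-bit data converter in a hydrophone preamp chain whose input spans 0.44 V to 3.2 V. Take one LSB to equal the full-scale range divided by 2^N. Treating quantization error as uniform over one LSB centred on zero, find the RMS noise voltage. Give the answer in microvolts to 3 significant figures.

1.52 µV

The full-scale span is 3.2 − (0.44) = 2.76 V.
Step size = 2.76/524288 V = 5.2643 µV.
V_rms = LSB/√12 = 5.2643 µV / √12 = 1.52 µV.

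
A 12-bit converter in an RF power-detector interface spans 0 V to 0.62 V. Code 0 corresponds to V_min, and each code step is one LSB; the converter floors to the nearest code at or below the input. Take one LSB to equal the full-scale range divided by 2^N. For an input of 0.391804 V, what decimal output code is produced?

2588

Full-scale range = 0.62 V. LSB = 0.62 V / 2^12 ≈ 151.4 µV.
(V_in − V_min) × 2^12/range = (0.391804 − (0)) × 4096/0.62 = 2588.434.
Floor → code = 2588.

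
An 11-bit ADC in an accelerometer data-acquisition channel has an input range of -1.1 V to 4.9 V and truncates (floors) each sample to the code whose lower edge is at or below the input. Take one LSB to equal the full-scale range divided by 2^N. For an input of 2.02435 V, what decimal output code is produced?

1066

Span: 4.9 V − (-1.1 V) = 6 V. LSB = 6 V / 2^11 ≈ 2.930 mV.
V_in − V_min = 2.02435 − (-1.1) = 3.12435 V.
Divide by LSB: 3.12435 × 2048/6 = 1066.4448.
Truncating gives code 1066.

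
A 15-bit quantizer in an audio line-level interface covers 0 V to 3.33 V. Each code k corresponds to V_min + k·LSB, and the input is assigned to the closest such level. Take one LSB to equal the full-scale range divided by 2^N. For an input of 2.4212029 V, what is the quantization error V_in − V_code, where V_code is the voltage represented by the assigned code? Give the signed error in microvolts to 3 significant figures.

+22.2 µV

Full-scale range = 3.33 V. LSB = 3.33 V / 2^15 ≈ 101.6 µV.
(2.4212029 − (0)) / LSB = 2.4212029 × 32768/3.33 = 23825.2182. Nearest integer: k = 23825.
V_code = 0 + (23825/32768) × 3.33 = 2.4211807251 V.
e = 2.4212029 − (2.4211807251) = +22.2 µV.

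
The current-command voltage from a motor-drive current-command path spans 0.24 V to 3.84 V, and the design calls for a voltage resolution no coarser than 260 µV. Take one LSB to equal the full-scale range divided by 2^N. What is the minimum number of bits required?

14 bits

The full-scale span is 3.84 − (0.24) = 3.6 V.
Need 2^N ≥ 3.6 V / 260 µV = 13850 → N_min = 14.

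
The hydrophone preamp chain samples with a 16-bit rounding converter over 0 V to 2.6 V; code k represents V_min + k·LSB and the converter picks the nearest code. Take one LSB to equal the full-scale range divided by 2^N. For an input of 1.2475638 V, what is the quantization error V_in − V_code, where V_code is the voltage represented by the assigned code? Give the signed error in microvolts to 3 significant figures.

+11.3 µV

V_FS = 2.6 V. LSB = 2.6 V / 2^16 ≈ 39.67 µV.
(V_in − V_min)/LSB = (1.2475638 − (0)) × 65536/2.6 = 31446.2851 → nearest code k = 31446.
V_code = V_min + k × range/2^16 = 0 + 31446 × 2.6/65536 = 1.2475524902 V.
V_in − V_code = 1.2475638 − (1.2475524902) = +11.3 µV.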